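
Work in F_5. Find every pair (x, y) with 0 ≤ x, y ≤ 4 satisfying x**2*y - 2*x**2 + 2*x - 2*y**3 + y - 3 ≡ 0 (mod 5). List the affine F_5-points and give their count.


Affine F_5-points: {(1, 2), (2, 4), (3, 0), (4, 3)}; count = 4.

For each of the 25 pairs (x, y) ∈ F_5², evaluate f(x, y) mod 5. Record the zeros.
  x = 0: [0↦2, 1↦1, 2↦3, 3↦1, 4↦3]  zeros at y ∈ ∅
  x = 1: [0↦2, 1↦2, 2↦0, 3↦4, 4↦2]  zeros at y ∈ {2}
  x = 2: [0↦3, 1↦1, 2↦2, 3↦4, 4↦0]  zeros at y ∈ {4}
  x = 3: [0↦0, 1↦3, 2↦4, 3↦1, 4↦2]  zeros at y ∈ {0}
  x = 4: [0↦3, 1↦3, 2↦1, 3↦0, 4↦3]  zeros at y ∈ {3}
Collecting zeros: affine points = {(1, 2), (2, 4), (3, 0), (4, 3)}.
Total count |C(F_5)_aff| = 4.


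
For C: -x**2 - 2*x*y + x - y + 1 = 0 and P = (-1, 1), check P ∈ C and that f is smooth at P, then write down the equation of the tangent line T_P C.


Tangent line at P: x + y = 0.

Step 1: f(-1, 1) = 0, so P lies on C.
Step 2: partial derivatives
  f_x(x, y) = -2*x - 2*y + 1, f_y(x, y) = -2*x - 1.
  f_x(P) = 1, f_y(P) = 1 (gradient nonzero, so P is smooth).
Step 3: tangent line at P: 1·(x − -1) + 1·(y − 1) = 0.
Expanding: x + y = 0.


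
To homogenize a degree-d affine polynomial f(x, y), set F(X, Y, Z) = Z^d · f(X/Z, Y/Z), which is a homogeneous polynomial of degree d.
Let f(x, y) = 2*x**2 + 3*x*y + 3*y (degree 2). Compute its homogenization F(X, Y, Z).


F(X, Y, Z) = 2*X**2 + 3*X*Y + 3*Y*Z

deg(f) = 2.
Substitute x = X/Z, y = Y/Z into f, then multiply by Z^2.
  monomial 2·x^2·y^0 ↦ 2·X^2·Y^0·Z^0.
  monomial 3·x^1·y^1 ↦ 3·X^1·Y^1·Z^0.
  monomial 3·x^0·y^1 ↦ 3·X^0·Y^1·Z^1.
Collecting: F(X, Y, Z) = 2*X**2 + 3*X*Y + 3*Y*Z.


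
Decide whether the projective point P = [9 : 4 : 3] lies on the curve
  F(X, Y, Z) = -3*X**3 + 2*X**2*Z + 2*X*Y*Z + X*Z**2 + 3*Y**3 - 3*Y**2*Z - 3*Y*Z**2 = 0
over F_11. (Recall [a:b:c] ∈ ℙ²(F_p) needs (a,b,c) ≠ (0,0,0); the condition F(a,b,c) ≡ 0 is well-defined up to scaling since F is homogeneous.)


F(9,4,3) ≡ 10 (mod 11); P is NOT on the curve.

Evaluate F(9, 4, 3) term-by-term (mod 11).
  -3*X**3 ↦ -3·729·1·1 = -2187
  2*X**2*Z ↦ 2·81·1·3 = 486
  2*X*Y*Z ↦ 2·9·4·3 = 216
  X*Z**2 ↦ 1·9·1·9 = 81
  3*Y**3 ↦ 3·1·64·1 = 192
  -3*Y**2*Z ↦ -3·1·16·3 = -144
  -3*Y*Z**2 ↦ -3·1·4·9 = -108
Sum: F(9, 4, 3) = (-2187) + (486) + (216) + (81) + (192) + (-144) + (-108) = -1464.
Reducing mod 11: -1464 ≡ 10 (mod 11).
Since F(a, b, c) ≡ 10 ≠ 0 (mod 11), P does NOT lie on the curve.


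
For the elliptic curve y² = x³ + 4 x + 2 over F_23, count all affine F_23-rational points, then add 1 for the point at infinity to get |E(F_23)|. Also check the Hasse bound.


Affine points = {(0, 5), (0, 18), (2, 8), (2, 15), (3, 8), (3, 15), (4, 6), (4, 17), (5, 3), (5, 20), (6, 9), (6, 14), (9, 10), (9, 13), (18, 8), (18, 15), (20, 3), (20, 20), (21, 3), (21, 20)}; affine count = 20; |E(F_23)| = 21.

Discriminant check: Δ ∝ 4a³ + 27b² = 4·4³ + 27·2² = 4·64 + 27·4 ≡ 19 (mod 23). Nonzero ⇒ E is nonsingular.
For each x ∈ F_23, compute rhs = x³ + 4·x + 2 mod 23, then count y ∈ F_23 with y² ≡ rhs.
  x = 0: rhs = 2, matching y values: 5, 18 (2 points).
  x = 1: rhs = 7, matching y values: none (0 points).
  x = 2: rhs = 18, matching y values: 8, 15 (2 points).
  x = 3: rhs = 18, matching y values: 8, 15 (2 points).
  x = 4: rhs = 13, matching y values: 6, 17 (2 points).
  x = 5: rhs = 9, matching y values: 3, 20 (2 points).
  x = 6: rhs = 12, matching y values: 9, 14 (2 points).
  x = 7: rhs = 5, matching y values: none (0 points).
  x = 8: rhs = 17, matching y values: none (0 points).
  x = 9: rhs = 8, matching y values: 10, 13 (2 points).
  x = 10: rhs = 7, matching y values: none (0 points).
  x = 11: rhs = 20, matching y values: none (0 points).
  x = 12: rhs = 7, matching y values: none (0 points).
  x = 13: rhs = 20, matching y values: none (0 points).
  x = 14: rhs = 19, matching y values: none (0 points).
  x = 15: rhs = 10, matching y values: none (0 points).
  x = 16: rhs = 22, matching y values: none (0 points).
  x = 17: rhs = 15, matching y values: none (0 points).
  x = 18: rhs = 18, matching y values: 8, 15 (2 points).
  x = 19: rhs = 14, matching y values: none (0 points).
  x = 20: rhs = 9, matching y values: 3, 20 (2 points).
  x = 21: rhs = 9, matching y values: 3, 20 (2 points).
  x = 22: rhs = 20, matching y values: none (0 points).
Total affine count: 20.
Full point count |E(F_23)| = 20 + 1 = 21.
Hasse bound: |21 − (23+1)| = |-3| = 3 ≤ 2√23 ≈ 9.5917 ✓.


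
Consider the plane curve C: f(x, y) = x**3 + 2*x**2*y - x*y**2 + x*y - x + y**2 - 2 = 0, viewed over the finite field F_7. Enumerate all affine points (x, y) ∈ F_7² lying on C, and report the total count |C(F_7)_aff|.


Affine F_7-points: {(0, 3), (0, 4), (1, 3), (2, 4), (2, 6), (3, 2), (3, 5), (4, 1), (4, 4)}; count = 9.

For each of the 49 pairs (x, y) ∈ F_7², evaluate f(x, y) mod 7. Record the zeros.
  x = 0: [0↦5, 1↦6, 2↦2, 3↦0, 4↦0, 5↦2, 6↦6]  zeros at y ∈ {3, 4}
  x = 1: [0↦5, 1↦1, 2↦4, 3↦0, 4↦3, 5↦6, 6↦2]  zeros at y ∈ {3}
  x = 2: [0↦4, 1↦6, 2↦6, 3↦4, 4↦0, 5↦1, 6↦0]  zeros at y ∈ {4, 6}
  x = 3: [0↦1, 1↦6, 2↦0, 3↦4, 4↦4, 5↦0, 6↦6]  zeros at y ∈ {2, 5}
  x = 4: [0↦2, 1↦0, 2↦6, 3↦6, 4↦0, 5↦2, 6↦5]  zeros at y ∈ {1, 4}
  x = 5: [0↦6, 1↦1, 2↦2, 3↦2, 4↦1, 5↦6, 6↦3]  zeros at y ∈ ∅
  x = 6: [0↦5, 1↦1, 2↦1, 3↦5, 4↦6, 5↦4, 6↦6]  zeros at y ∈ ∅
Collecting zeros: affine points = {(0, 3), (0, 4), (1, 3), (2, 4), (2, 6), (3, 2), (3, 5), (4, 1), (4, 4)}.
Total count |C(F_7)_aff| = 9.


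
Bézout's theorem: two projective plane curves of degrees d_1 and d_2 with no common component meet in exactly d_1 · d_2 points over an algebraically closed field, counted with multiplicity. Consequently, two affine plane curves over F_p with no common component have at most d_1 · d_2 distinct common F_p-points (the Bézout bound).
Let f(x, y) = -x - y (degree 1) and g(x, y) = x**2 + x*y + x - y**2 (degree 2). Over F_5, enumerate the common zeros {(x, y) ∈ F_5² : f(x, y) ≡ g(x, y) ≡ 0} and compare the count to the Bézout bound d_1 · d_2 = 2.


Common zeros: {(0, 0), (1, 4)}; count = 2; Bézout bound = 2.

deg(f) = 1, deg(g) = 2, so Bézout bound = 2.
Scan x ∈ F_5. For each x, list the y ∈ F_5 with f(x, y) ≡ 0 and those with g(x, y) ≡ 0 (mod 5); the common zeros in that column are the intersection.
  x = 0: f ≡ 0 at y ∈ {0}; g ≡ 0 at y ∈ {0}; common: {0}.
  x = 1: f ≡ 0 at y ∈ {4}; g ≡ 0 at y ∈ {2, 4}; common: {4}.
  x = 2: f ≡ 0 at y ∈ {3}; g ≡ 0 at y ∈ ∅; common: ∅.
  x = 3: f ≡ 0 at y ∈ {2}; g ≡ 0 at y ∈ ∅; common: ∅.
  x = 4: f ≡ 0 at y ∈ {1}; g ≡ 0 at y ∈ {0, 4}; common: ∅.
Collecting: common zeros = {(0, 0), (1, 4)}, so the count is 2.
Comparison with the Bézout bound: 2 ≤ 2 = deg(f)·deg(g), as expected for curves with no common component (the bound is attained).


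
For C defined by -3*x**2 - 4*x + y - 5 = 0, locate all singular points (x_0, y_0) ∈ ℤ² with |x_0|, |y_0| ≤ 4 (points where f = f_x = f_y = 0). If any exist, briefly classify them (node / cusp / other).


No singular points in the scanned grid; C is smooth there.

Compute partial derivatives:
  f_x = -6*x - 4.
  f_y = 1.
f_y = 1 is a nonzero constant, so f_y never vanishes: no point (x, y) can satisfy f = f_x = f_y = 0. In particular no (x, y) ∈ {−4, ..., 4}² is singular; the curve is smooth.


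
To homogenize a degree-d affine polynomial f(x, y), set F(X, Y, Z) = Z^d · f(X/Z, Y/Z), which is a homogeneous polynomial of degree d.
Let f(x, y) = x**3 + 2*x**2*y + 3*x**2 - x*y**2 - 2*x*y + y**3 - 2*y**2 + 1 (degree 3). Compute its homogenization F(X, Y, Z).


F(X, Y, Z) = X**3 + 2*X**2*Y + 3*X**2*Z - X*Y**2 - 2*X*Y*Z + Y**3 - 2*Y**2*Z + Z**3

deg(f) = 3.
Substitute x = X/Z, y = Y/Z into f, then multiply by Z^3.
  monomial 1·x^3·y^0 ↦ 1·X^3·Y^0·Z^0.
  monomial 2·x^2·y^1 ↦ 2·X^2·Y^1·Z^0.
  monomial 3·x^2·y^0 ↦ 3·X^2·Y^0·Z^1.
  monomial -1·x^1·y^2 ↦ -1·X^1·Y^2·Z^0.
  monomial -2·x^1·y^1 ↦ -2·X^1·Y^1·Z^1.
  monomial 1·x^0·y^3 ↦ 1·X^0·Y^3·Z^0.
  monomial -2·x^0·y^2 ↦ -2·X^0·Y^2·Z^1.
  monomial 1·x^0·y^0 ↦ 1·X^0·Y^0·Z^3.
Collecting: F(X, Y, Z) = X**3 + 2*X**2*Y + 3*X**2*Z - X*Y**2 - 2*X*Y*Z + Y**3 - 2*Y**2*Z + Z**3.


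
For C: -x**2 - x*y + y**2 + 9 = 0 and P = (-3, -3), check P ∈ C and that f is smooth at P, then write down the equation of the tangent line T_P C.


Tangent line at P: 9*x - 3*y + 18 = 0.

Step 1: f(-3, -3) = 0, so P lies on C.
Step 2: partial derivatives
  f_x(x, y) = -2*x - y, f_y(x, y) = -x + 2*y.
  f_x(P) = 9, f_y(P) = -3 (gradient nonzero, so P is smooth).
Step 3: tangent line at P: 9·(x − -3) + -3·(y − -3) = 0.
Expanding: 9*x - 3*y + 18 = 0.


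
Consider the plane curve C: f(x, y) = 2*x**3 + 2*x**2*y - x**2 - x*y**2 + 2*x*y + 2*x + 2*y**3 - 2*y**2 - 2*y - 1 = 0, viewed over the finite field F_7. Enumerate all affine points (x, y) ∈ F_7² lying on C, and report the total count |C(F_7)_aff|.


Affine F_7-points: {(0, 5), (1, 3), (2, 2), (2, 3), (2, 4), (3, 6), (4, 0), (5, 1), (5, 3), (6, 1), (6, 4), (6, 6)}; count = 12.

For each of the 49 pairs (x, y) ∈ F_7², evaluate f(x, y) mod 7. Record the zeros.
  x = 0: [0↦6, 1↦4, 2↦3, 3↦1, 4↦3, 5↦0, 6↦4]  zeros at y ∈ {5}
  x = 1: [0↦2, 1↦3, 2↦3, 3↦0, 4↦6, 5↦5, 6↦2]  zeros at y ∈ {3}
  x = 2: [0↦1, 1↦2, 2↦0, 3↦0, 4↦0, 5↦5, 6↦6]  zeros at y ∈ {2, 3, 4}
  x = 3: [0↦1, 1↦6, 2↦6, 3↦6, 4↦4, 5↦5, 6↦0]  zeros at y ∈ {6}
  x = 4: [0↦0, 1↦6, 2↦5, 3↦2, 4↦2, 5↦3, 6↦3]  zeros at y ∈ {0}
  x = 5: [0↦3, 1↦0, 2↦2, 3↦0, 4↦6, 5↦4, 6↦6]  zeros at y ∈ {1, 3}
  x = 6: [0↦1, 1↦0, 2↦2, 3↦5, 4↦0, 5↦6, 6↦0]  zeros at y ∈ {1, 4, 6}
Collecting zeros: affine points = {(0, 5), (1, 3), (2, 2), (2, 3), (2, 4), (3, 6), (4, 0), (5, 1), (5, 3), (6, 1), (6, 4), (6, 6)}.
Total count |C(F_7)_aff| = 12.


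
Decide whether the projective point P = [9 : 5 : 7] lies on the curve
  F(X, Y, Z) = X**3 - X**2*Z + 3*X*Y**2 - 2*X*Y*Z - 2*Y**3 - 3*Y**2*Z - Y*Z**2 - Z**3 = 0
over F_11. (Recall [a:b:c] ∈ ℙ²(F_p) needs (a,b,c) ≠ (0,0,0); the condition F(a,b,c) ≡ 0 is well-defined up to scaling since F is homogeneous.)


F(9,5,7) ≡ 10 (mod 11); P is NOT on the curve.

Evaluate F(9, 5, 7) term-by-term (mod 11).
  X**3 ↦ 1·729·1·1 = 729
  -X**2*Z ↦ -1·81·1·7 = -567
  3*X*Y**2 ↦ 3·9·25·1 = 675
  -2*X*Y*Z ↦ -2·9·5·7 = -630
  -2*Y**3 ↦ -2·1·125·1 = -250
  -3*Y**2*Z ↦ -3·1·25·7 = -525
  -Y*Z**2 ↦ -1·1·5·49 = -245
  -Z**3 ↦ -1·1·1·343 = -343
Sum: F(9, 5, 7) = (729) + (-567) + (675) + (-630) + (-250) + (-525) + (-245) + (-343) = -1156.
Reducing mod 11: -1156 ≡ 10 (mod 11).
Since F(a, b, c) ≡ 10 ≠ 0 (mod 11), P does NOT lie on the curve.


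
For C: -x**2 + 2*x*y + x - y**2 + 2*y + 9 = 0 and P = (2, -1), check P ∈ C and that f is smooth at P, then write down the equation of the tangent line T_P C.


Tangent line at P: -5*x + 8*y + 18 = 0.

Step 1: f(2, -1) = 0, so P lies on C.
Step 2: partial derivatives
  f_x(x, y) = -2*x + 2*y + 1, f_y(x, y) = 2*x - 2*y + 2.
  f_x(P) = -5, f_y(P) = 8 (gradient nonzero, so P is smooth).
Step 3: tangent line at P: -5·(x − 2) + 8·(y − -1) = 0.
Expanding: -5*x + 8*y + 18 = 0.


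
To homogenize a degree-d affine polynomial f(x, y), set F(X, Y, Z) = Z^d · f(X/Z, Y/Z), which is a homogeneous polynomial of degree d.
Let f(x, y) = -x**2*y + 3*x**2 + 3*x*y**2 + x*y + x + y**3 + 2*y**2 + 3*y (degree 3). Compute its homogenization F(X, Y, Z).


F(X, Y, Z) = -X**2*Y + 3*X**2*Z + 3*X*Y**2 + X*Y*Z + X*Z**2 + Y**3 + 2*Y**2*Z + 3*Y*Z**2

deg(f) = 3.
Substitute x = X/Z, y = Y/Z into f, then multiply by Z^3.
  monomial -1·x^2·y^1 ↦ -1·X^2·Y^1·Z^0.
  monomial 3·x^2·y^0 ↦ 3·X^2·Y^0·Z^1.
  monomial 3·x^1·y^2 ↦ 3·X^1·Y^2·Z^0.
  monomial 1·x^1·y^1 ↦ 1·X^1·Y^1·Z^1.
  monomial 1·x^1·y^0 ↦ 1·X^1·Y^0·Z^2.
  monomial 1·x^0·y^3 ↦ 1·X^0·Y^3·Z^0.
  monomial 2·x^0·y^2 ↦ 2·X^0·Y^2·Z^1.
  monomial 3·x^0·y^1 ↦ 3·X^0·Y^1·Z^2.
Collecting: F(X, Y, Z) = -X**2*Y + 3*X**2*Z + 3*X*Y**2 + X*Y*Z + X*Z**2 + Y**3 + 2*Y**2*Z + 3*Y*Z**2.


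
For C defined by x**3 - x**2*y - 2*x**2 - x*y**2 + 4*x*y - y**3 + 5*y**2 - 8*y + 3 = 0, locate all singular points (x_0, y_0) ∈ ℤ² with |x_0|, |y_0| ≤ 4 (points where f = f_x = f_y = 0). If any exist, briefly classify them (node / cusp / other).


Singular points: {(1, 1)}; classification: cusp.

Compute partial derivatives:
  f_x = 3*x**2 - 2*x*y - 4*x - y**2 + 4*y.
  f_y = -x**2 - 2*x*y + 4*x - 3*y**2 + 10*y - 8.
Scan x_0 ∈ {−4, ..., 4}. For each x_0, f_y(x_0, y) is a polynomial in y; find its integer roots y ∈ {−4, ..., 4}, then test f_x and f at those candidates.
  x = -4: f_y(-4, y) = -3*y**2 + 18*y - 40; no integer root y with |y| ≤ 4.
  x = -3: f_y(-3, y) = -3*y**2 + 16*y - 29; no integer root y with |y| ≤ 4.
  x = -2: f_y(-2, y) = -3*y**2 + 14*y - 20; no integer root y with |y| ≤ 4.
  x = -1: f_y(-1, y) = -3*y**2 + 12*y - 13; no integer root y with |y| ≤ 4.
  x = 0: f_y(0, y) = -3*y**2 + 10*y - 8; vanishes at y ∈ {2}. (0, 2): f_x = 4 ≠ 0.
  x = 1: f_y(1, y) = -3*y**2 + 8*y - 5; vanishes at y ∈ {1}. (1, 1): f_x = 0, f = 0 — SINGULAR.
  x = 2: f_y(2, y) = -3*y**2 + 6*y - 4; no integer root y with |y| ≤ 4.
  x = 3: f_y(3, y) = -3*y**2 + 4*y - 5; no integer root y with |y| ≤ 4.
  x = 4: f_y(4, y) = -3*y**2 + 2*y - 8; no integer root y with |y| ≤ 4.
Only singular point on the grid: (1, 1).
Classify: substitute x = 1 + u, y = 1 + v and expand: f = u**3 - u**2*v - u*v**2 - v**3 + v**2.
No constant or linear terms (consistent with a singular point). Quadratic part: v**2. Cubic part: u**3 - u**2*v - u*v**2 - v**3.
The quadratic part v**2 is a perfect square, so there is a single (double) tangent line v = 0, i.e. y = 1. Restricting the cubic part to that line (v = 0) leaves u**3 ≠ 0, so f is not divisible by v and the branch is v² ≈ -u**3 to lowest order — this is a cusp.
Classification: cusp.


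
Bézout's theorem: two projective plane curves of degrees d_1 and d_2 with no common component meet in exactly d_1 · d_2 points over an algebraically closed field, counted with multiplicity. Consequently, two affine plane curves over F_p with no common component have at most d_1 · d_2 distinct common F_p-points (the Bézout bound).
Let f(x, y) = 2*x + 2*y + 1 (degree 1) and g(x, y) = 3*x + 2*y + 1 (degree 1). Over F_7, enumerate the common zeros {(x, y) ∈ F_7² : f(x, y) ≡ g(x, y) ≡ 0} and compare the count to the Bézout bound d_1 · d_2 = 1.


Common zeros: {(0, 3)}; count = 1; Bézout bound = 1.

deg(f) = 1, deg(g) = 1, so Bézout bound = 1.
Scan x ∈ F_7. For each x, list the y ∈ F_7 with f(x, y) ≡ 0 and those with g(x, y) ≡ 0 (mod 7); the common zeros in that column are the intersection.
  x = 0: f ≡ 0 at y ∈ {3}; g ≡ 0 at y ∈ {3}; common: {3}.
  x = 1: f ≡ 0 at y ∈ {2}; g ≡ 0 at y ∈ {5}; common: ∅.
  x = 2: f ≡ 0 at y ∈ {1}; g ≡ 0 at y ∈ {0}; common: ∅.
  x = 3: f ≡ 0 at y ∈ {0}; g ≡ 0 at y ∈ {2}; common: ∅.
  x = 4: f ≡ 0 at y ∈ {6}; g ≡ 0 at y ∈ {4}; common: ∅.
  x = 5: f ≡ 0 at y ∈ {5}; g ≡ 0 at y ∈ {6}; common: ∅.
  x = 6: f ≡ 0 at y ∈ {4}; g ≡ 0 at y ∈ {1}; common: ∅.
Collecting: common zeros = {(0, 3)}, so the count is 1.
Comparison with the Bézout bound: 1 ≤ 1 = deg(f)·deg(g), as expected for curves with no common component (the bound is attained).


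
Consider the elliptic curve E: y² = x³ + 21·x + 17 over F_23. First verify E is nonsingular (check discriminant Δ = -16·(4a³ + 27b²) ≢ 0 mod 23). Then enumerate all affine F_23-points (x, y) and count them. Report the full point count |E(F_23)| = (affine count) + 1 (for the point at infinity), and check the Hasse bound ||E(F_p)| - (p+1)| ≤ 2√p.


Affine points = {(1, 4), (1, 19), (4, 2), (4, 21), (7, 1), (7, 22), (10, 10), (10, 13), (13, 7), (13, 16), (15, 2), (15, 21), (21, 6), (21, 17), (22, 8), (22, 15)}; affine count = 16; |E(F_23)| = 17.

Discriminant check: Δ ∝ 4a³ + 27b² = 4·21³ + 27·17² = 4·9261 + 27·289 ≡ 20 (mod 23). Nonzero ⇒ E is nonsingular.
For each x ∈ F_23, compute rhs = x³ + 21·x + 17 mod 23, then count y ∈ F_23 with y² ≡ rhs.
  x = 0: rhs = 17, matching y values: none (0 points).
  x = 1: rhs = 16, matching y values: 4, 19 (2 points).
  x = 2: rhs = 21, matching y values: none (0 points).
  x = 3: rhs = 15, matching y values: none (0 points).
  x = 4: rhs = 4, matching y values: 2, 21 (2 points).
  x = 5: rhs = 17, matching y values: none (0 points).
  x = 6: rhs = 14, matching y values: none (0 points).
  x = 7: rhs = 1, matching y values: 1, 22 (2 points).
  x = 8: rhs = 7, matching y values: none (0 points).
  x = 9: rhs = 15, matching y values: none (0 points).
  x = 10: rhs = 8, matching y values: 10, 13 (2 points).
  x = 11: rhs = 15, matching y values: none (0 points).
  x = 12: rhs = 19, matching y values: none (0 points).
  x = 13: rhs = 3, matching y values: 7, 16 (2 points).
  x = 14: rhs = 19, matching y values: none (0 points).
  x = 15: rhs = 4, matching y values: 2, 21 (2 points).
  x = 16: rhs = 10, matching y values: none (0 points).
  x = 17: rhs = 20, matching y values: none (0 points).
  x = 18: rhs = 17, matching y values: none (0 points).
  x = 19: rhs = 7, matching y values: none (0 points).
  x = 20: rhs = 19, matching y values: none (0 points).
  x = 21: rhs = 13, matching y values: 6, 17 (2 points).
  x = 22: rhs = 18, matching y values: 8, 15 (2 points).
Total affine count: 16.
Full point count |E(F_23)| = 16 + 1 = 17.
Hasse bound: |17 − (23+1)| = |-7| = 7 ≤ 2√23 ≈ 9.5917 ✓.


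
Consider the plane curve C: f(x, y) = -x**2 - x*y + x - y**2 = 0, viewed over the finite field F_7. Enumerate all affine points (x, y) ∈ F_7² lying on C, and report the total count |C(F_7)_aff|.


Affine F_7-points: {(0, 0), (1, 0), (1, 6), (5, 4), (5, 5), (6, 4)}; count = 6.

For each of the 49 pairs (x, y) ∈ F_7², evaluate f(x, y) mod 7. Record the zeros.
  x = 0: [0↦0, 1↦6, 2↦3, 3↦5, 4↦5, 5↦3, 6↦6]  zeros at y ∈ {0}
  x = 1: [0↦0, 1↦5, 2↦1, 3↦2, 4↦1, 5↦5, 6↦0]  zeros at y ∈ {0, 6}
  x = 2: [0↦5, 1↦2, 2↦4, 3↦4, 4↦2, 5↦5, 6↦6]  zeros at y ∈ ∅
  x = 3: [0↦1, 1↦4, 2↦5, 3↦4, 4↦1, 5↦3, 6↦3]  zeros at y ∈ ∅
  x = 4: [0↦2, 1↦4, 2↦4, 3↦2, 4↦5, 5↦6, 6↦5]  zeros at y ∈ ∅
  x = 5: [0↦1, 1↦2, 2↦1, 3↦5, 4↦0, 5↦0, 6↦5]  zeros at y ∈ {4, 5}
  x = 6: [0↦5, 1↦5, 2↦3, 3↦6, 4↦0, 5↦6, 6↦3]  zeros at y ∈ {4}
Collecting zeros: affine points = {(0, 0), (1, 0), (1, 6), (5, 4), (5, 5), (6, 4)}.
Total count |C(F_7)_aff| = 6.


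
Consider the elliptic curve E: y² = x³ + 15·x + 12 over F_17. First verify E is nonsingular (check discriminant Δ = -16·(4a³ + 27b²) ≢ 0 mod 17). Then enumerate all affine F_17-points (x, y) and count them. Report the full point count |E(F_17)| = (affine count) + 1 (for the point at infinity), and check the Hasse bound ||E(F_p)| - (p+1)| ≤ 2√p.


Affine points = {(2, 4), (2, 13), (3, 4), (3, 13), (4, 0), (5, 5), (5, 12), (7, 1), (7, 16), (8, 7), (8, 10), (9, 3), (9, 14), (12, 4), (12, 13), (14, 5), (14, 12), (15, 5), (15, 12), (16, 8), (16, 9)}; affine count = 21; |E(F_17)| = 22.

Discriminant check: Δ ∝ 4a³ + 27b² = 4·15³ + 27·12² = 4·3375 + 27·144 ≡ 14 (mod 17). Nonzero ⇒ E is nonsingular.
For each x ∈ F_17, compute rhs = x³ + 15·x + 12 mod 17, then count y ∈ F_17 with y² ≡ rhs.
  x = 0: rhs = 12, matching y values: none (0 points).
  x = 1: rhs = 11, matching y values: none (0 points).
  x = 2: rhs = 16, matching y values: 4, 13 (2 points).
  x = 3: rhs = 16, matching y values: 4, 13 (2 points).
  x = 4: rhs = 0, matching y values: 0 (1 points).
  x = 5: rhs = 8, matching y values: 5, 12 (2 points).
  x = 6: rhs = 12, matching y values: none (0 points).
  x = 7: rhs = 1, matching y values: 1, 16 (2 points).
  x = 8: rhs = 15, matching y values: 7, 10 (2 points).
  x = 9: rhs = 9, matching y values: 3, 14 (2 points).
  x = 10: rhs = 6, matching y values: none (0 points).
  x = 11: rhs = 12, matching y values: none (0 points).
  x = 12: rhs = 16, matching y values: 4, 13 (2 points).
  x = 13: rhs = 7, matching y values: none (0 points).
  x = 14: rhs = 8, matching y values: 5, 12 (2 points).
  x = 15: rhs = 8, matching y values: 5, 12 (2 points).
  x = 16: rhs = 13, matching y values: 8, 9 (2 points).
Total affine count: 21.
Full point count |E(F_17)| = 21 + 1 = 22.
Hasse bound: |22 − (17+1)| = |4| = 4 ≤ 2√17 ≈ 8.2462 ✓.


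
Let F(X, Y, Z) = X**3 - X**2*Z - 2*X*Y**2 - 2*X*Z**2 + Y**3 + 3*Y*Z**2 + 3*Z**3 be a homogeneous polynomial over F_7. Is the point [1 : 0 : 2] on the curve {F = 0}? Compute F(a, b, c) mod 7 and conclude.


F(1,0,2) ≡ 1 (mod 7); P is NOT on the curve.

Evaluate F(1, 0, 2) term-by-term (mod 7).
  X**3 ↦ 1·1·1·1 = 1
  -X**2*Z ↦ -1·1·1·2 = -2
  -2*X*Y**2 ↦ -2·1·0·1 = 0
  -2*X*Z**2 ↦ -2·1·1·4 = -8
  Y**3 ↦ 1·1·0·1 = 0
  3*Y*Z**2 ↦ 3·1·0·4 = 0
  3*Z**3 ↦ 3·1·1·8 = 24
Sum: F(1, 0, 2) = (1) + (-2) + (0) + (-8) + (0) + (0) + (24) = 15.
Reducing mod 7: 15 ≡ 1 (mod 7).
Since F(a, b, c) ≡ 1 ≠ 0 (mod 7), P does NOT lie on the curve.


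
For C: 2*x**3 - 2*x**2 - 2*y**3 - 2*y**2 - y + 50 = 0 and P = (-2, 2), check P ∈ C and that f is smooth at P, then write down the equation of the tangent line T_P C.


Tangent line at P: 32*x - 33*y + 130 = 0.

Step 1: f(-2, 2) = 0, so P lies on C.
Step 2: partial derivatives
  f_x(x, y) = 6*x**2 - 4*x, f_y(x, y) = -6*y**2 - 4*y - 1.
  f_x(P) = 32, f_y(P) = -33 (gradient nonzero, so P is smooth).
Step 3: tangent line at P: 32·(x − -2) + -33·(y − 2) = 0.
Expanding: 32*x - 33*y + 130 = 0.


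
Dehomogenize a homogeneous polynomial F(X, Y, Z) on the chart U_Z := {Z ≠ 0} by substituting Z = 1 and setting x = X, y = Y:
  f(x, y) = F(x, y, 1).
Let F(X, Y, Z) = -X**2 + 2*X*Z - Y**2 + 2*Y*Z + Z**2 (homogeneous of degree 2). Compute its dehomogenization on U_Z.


f(x, y) = -x**2 + 2*x - y**2 + 2*y + 1

On U_Z we set Z = 1. Each monomial c·X^i·Y^j·Z^k in F becomes c·x^i·y^j·1^k = c·x^i·y^j.
Substituting Z = 1: F(X, Y, 1) = -x**2 + 2*x - y**2 + 2*y + 1.
Note: deg(f) ≤ deg(F) = 2; strict inequality happens when F is divisible by Z (lost terms).


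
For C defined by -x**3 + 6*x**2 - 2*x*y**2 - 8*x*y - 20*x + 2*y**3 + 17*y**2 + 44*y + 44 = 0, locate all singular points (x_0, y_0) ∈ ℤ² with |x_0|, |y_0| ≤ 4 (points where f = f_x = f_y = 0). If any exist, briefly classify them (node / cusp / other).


Singular points: {(2, -2)}; classification: cusp.

Compute partial derivatives:
  f_x = -3*x**2 + 12*x - 2*y**2 - 8*y - 20.
  f_y = -4*x*y - 8*x + 6*y**2 + 34*y + 44.
Scan x_0 ∈ {−4, ..., 4}. For each x_0, f_y(x_0, y) is a polynomial in y; find its integer roots y ∈ {−4, ..., 4}, then test f_x and f at those candidates.
  x = -4: f_y(-4, y) = 6*y**2 + 50*y + 76; vanishes at y ∈ {-2}. (-4, -2): f_x = -108 ≠ 0.
  x = -3: f_y(-3, y) = 6*y**2 + 46*y + 68; vanishes at y ∈ {-2}. (-3, -2): f_x = -75 ≠ 0.
  x = -2: f_y(-2, y) = 6*y**2 + 42*y + 60; vanishes at y ∈ {-2}. (-2, -2): f_x = -48 ≠ 0.
  x = -1: f_y(-1, y) = 6*y**2 + 38*y + 52; vanishes at y ∈ {-2}. (-1, -2): f_x = -27 ≠ 0.
  x = 0: f_y(0, y) = 6*y**2 + 34*y + 44; vanishes at y ∈ {-2}. (0, -2): f_x = -12 ≠ 0.
  x = 1: f_y(1, y) = 6*y**2 + 30*y + 36; vanishes at y ∈ {-3, -2}. (1, -3): f_x = -5 ≠ 0; (1, -2): f_x = -3 ≠ 0.
  x = 2: f_y(2, y) = 6*y**2 + 26*y + 28; vanishes at y ∈ {-2}. (2, -2): f_x = 0, f = 0 — SINGULAR.
  x = 3: f_y(3, y) = 6*y**2 + 22*y + 20; vanishes at y ∈ {-2}. (3, -2): f_x = -3 ≠ 0.
  x = 4: f_y(4, y) = 6*y**2 + 18*y + 12; vanishes at y ∈ {-2, -1}. (4, -2): f_x = -12 ≠ 0; (4, -1): f_x = -14 ≠ 0.
Only singular point on the grid: (2, -2).
Classify: substitute x = 2 + u, y = -2 + v and expand: f = -u**3 - 2*u*v**2 + 2*v**3 + v**2.
No constant or linear terms (consistent with a singular point). Quadratic part: v**2. Cubic part: -u**3 - 2*u*v**2 + 2*v**3.
The quadratic part v**2 is a perfect square, so there is a single (double) tangent line v = 0, i.e. y = -2. Restricting the cubic part to that line (v = 0) leaves -u**3 ≠ 0, so f is not divisible by v and the branch is v² ≈ u**3 to lowest order — this is a cusp.
Classification: cusp.


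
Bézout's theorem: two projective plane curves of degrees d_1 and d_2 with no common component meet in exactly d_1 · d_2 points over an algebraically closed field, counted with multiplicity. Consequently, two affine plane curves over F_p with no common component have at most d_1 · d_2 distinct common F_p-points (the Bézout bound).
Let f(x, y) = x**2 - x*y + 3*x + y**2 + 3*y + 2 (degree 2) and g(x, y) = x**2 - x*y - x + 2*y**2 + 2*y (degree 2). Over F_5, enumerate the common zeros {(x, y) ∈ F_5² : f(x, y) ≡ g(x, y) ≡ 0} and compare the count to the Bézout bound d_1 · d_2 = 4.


Common zeros: {(0, 4)}; count = 1; Bézout bound = 4.

deg(f) = 2, deg(g) = 2, so Bézout bound = 4.
Scan x ∈ F_5. For each x, list the y ∈ F_5 with f(x, y) ≡ 0 and those with g(x, y) ≡ 0 (mod 5); the common zeros in that column are the intersection.
  x = 0: f ≡ 0 at y ∈ {3, 4}; g ≡ 0 at y ∈ {0, 4}; common: {4}.
  x = 1: f ≡ 0 at y ∈ {4}; g ≡ 0 at y ∈ {0, 2}; common: ∅.
  x = 2: f ≡ 0 at y ∈ ∅; g ≡ 0 at y ∈ {2, 3}; common: ∅.
  x = 3: f ≡ 0 at y ∈ {0}; g ≡ 0 at y ∈ ∅; common: ∅.
  x = 4: f ≡ 0 at y ∈ {0, 1}; g ≡ 0 at y ∈ ∅; common: ∅.
Collecting: common zeros = {(0, 4)}, so the count is 1.
Comparison with the Bézout bound: 1 ≤ 4 = deg(f)·deg(g), as expected for curves with no common component (the affine F_5-count falls short of the bound because intersections may lie at infinity, over extension fields, or carry multiplicity).


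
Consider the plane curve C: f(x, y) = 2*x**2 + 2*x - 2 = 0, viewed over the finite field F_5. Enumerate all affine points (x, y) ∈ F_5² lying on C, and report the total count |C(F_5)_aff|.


Affine F_5-points: {(2, 0), (2, 1), (2, 2), (2, 3), (2, 4)}; count = 5.

For each of the 25 pairs (x, y) ∈ F_5², evaluate f(x, y) mod 5. Record the zeros.
  x = 0: [0↦3, 1↦3, 2↦3, 3↦3, 4↦3]  zeros at y ∈ ∅
  x = 1: [0↦2, 1↦2, 2↦2, 3↦2, 4↦2]  zeros at y ∈ ∅
  x = 2: [0↦0, 1↦0, 2↦0, 3↦0, 4↦0]  zeros at y ∈ {0, 1, 2, 3, 4}
  x = 3: [0↦2, 1↦2, 2↦2, 3↦2, 4↦2]  zeros at y ∈ ∅
  x = 4: [0↦3, 1↦3, 2↦3, 3↦3, 4↦3]  zeros at y ∈ ∅
Collecting zeros: affine points = {(2, 0), (2, 1), (2, 2), (2, 3), (2, 4)}.
Total count |C(F_5)_aff| = 5.


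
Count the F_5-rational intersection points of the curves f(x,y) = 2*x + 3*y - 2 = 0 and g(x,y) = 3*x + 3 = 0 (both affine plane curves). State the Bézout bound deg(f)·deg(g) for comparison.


Common zeros: {(4, 3)}; count = 1; Bézout bound = 1.

deg(f) = 1, deg(g) = 1, so Bézout bound = 1.
Scan x ∈ F_5. For each x, list the y ∈ F_5 with f(x, y) ≡ 0 and those with g(x, y) ≡ 0 (mod 5); the common zeros in that column are the intersection.
  x = 0: f ≡ 0 at y ∈ {4}; g ≡ 0 at y ∈ ∅; common: ∅.
  x = 1: f ≡ 0 at y ∈ {0}; g ≡ 0 at y ∈ ∅; common: ∅.
  x = 2: f ≡ 0 at y ∈ {1}; g ≡ 0 at y ∈ ∅; common: ∅.
  x = 3: f ≡ 0 at y ∈ {2}; g ≡ 0 at y ∈ ∅; common: ∅.
  x = 4: f ≡ 0 at y ∈ {3}; g ≡ 0 at y ∈ {0, 1, 2, 3, 4}; common: {3}.
Collecting: common zeros = {(4, 3)}, so the count is 1.
Comparison with the Bézout bound: 1 ≤ 1 = deg(f)·deg(g), as expected for curves with no common component (the bound is attained).


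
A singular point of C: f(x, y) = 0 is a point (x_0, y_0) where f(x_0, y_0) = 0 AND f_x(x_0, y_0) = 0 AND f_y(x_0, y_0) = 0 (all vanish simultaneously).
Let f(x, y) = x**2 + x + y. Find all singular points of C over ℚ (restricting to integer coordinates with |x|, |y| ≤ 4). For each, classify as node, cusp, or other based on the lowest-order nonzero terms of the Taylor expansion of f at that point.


No singular points in the scanned grid; C is smooth there.

Compute partial derivatives:
  f_x = 2*x + 1.
  f_y = 1.
f_y = 1 is a nonzero constant, so f_y never vanishes: no point (x, y) can satisfy f = f_x = f_y = 0. In particular no (x, y) ∈ {−4, ..., 4}² is singular; the curve is smooth.


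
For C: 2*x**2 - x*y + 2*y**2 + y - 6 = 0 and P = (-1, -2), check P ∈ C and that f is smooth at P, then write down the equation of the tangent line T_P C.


Tangent line at P: -2*x - 6*y - 14 = 0.

Step 1: f(-1, -2) = 0, so P lies on C.
Step 2: partial derivatives
  f_x(x, y) = 4*x - y, f_y(x, y) = -x + 4*y + 1.
  f_x(P) = -2, f_y(P) = -6 (gradient nonzero, so P is smooth).
Step 3: tangent line at P: -2·(x − -1) + -6·(y − -2) = 0.
Expanding: -2*x - 6*y - 14 = 0.


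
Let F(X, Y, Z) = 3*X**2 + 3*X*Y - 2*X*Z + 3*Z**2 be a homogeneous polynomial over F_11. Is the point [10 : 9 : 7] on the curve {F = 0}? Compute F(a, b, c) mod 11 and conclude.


F(10,9,7) ≡ 5 (mod 11); P is NOT on the curve.

Evaluate F(10, 9, 7) term-by-term (mod 11).
  3*X**2 ↦ 3·100·1·1 = 300
  3*X*Y ↦ 3·10·9·1 = 270
  -2*X*Z ↦ -2·10·1·7 = -140
  3*Z**2 ↦ 3·1·1·49 = 147
Sum: F(10, 9, 7) = (300) + (270) + (-140) + (147) = 577.
Reducing mod 11: 577 ≡ 5 (mod 11).
Since F(a, b, c) ≡ 5 ≠ 0 (mod 11), P does NOT lie on the curve.


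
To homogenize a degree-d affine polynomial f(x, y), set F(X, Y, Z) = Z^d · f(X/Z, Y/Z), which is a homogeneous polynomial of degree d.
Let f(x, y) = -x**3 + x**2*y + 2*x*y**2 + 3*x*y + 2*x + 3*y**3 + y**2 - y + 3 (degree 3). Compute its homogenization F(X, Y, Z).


F(X, Y, Z) = -X**3 + X**2*Y + 2*X*Y**2 + 3*X*Y*Z + 2*X*Z**2 + 3*Y**3 + Y**2*Z - Y*Z**2 + 3*Z**3

deg(f) = 3.
Substitute x = X/Z, y = Y/Z into f, then multiply by Z^3.
  monomial -1·x^3·y^0 ↦ -1·X^3·Y^0·Z^0.
  monomial 1·x^2·y^1 ↦ 1·X^2·Y^1·Z^0.
  monomial 2·x^1·y^2 ↦ 2·X^1·Y^2·Z^0.
  monomial 3·x^1·y^1 ↦ 3·X^1·Y^1·Z^1.
  monomial 2·x^1·y^0 ↦ 2·X^1·Y^0·Z^2.
  monomial 3·x^0·y^3 ↦ 3·X^0·Y^3·Z^0.
  monomial 1·x^0·y^2 ↦ 1·X^0·Y^2·Z^1.
  monomial -1·x^0·y^1 ↦ -1·X^0·Y^1·Z^2.
  monomial 3·x^0·y^0 ↦ 3·X^0·Y^0·Z^3.
Collecting: F(X, Y, Z) = -X**3 + X**2*Y + 2*X*Y**2 + 3*X*Y*Z + 2*X*Z**2 + 3*Y**3 + Y**2*Z - Y*Z**2 + 3*Z**3.


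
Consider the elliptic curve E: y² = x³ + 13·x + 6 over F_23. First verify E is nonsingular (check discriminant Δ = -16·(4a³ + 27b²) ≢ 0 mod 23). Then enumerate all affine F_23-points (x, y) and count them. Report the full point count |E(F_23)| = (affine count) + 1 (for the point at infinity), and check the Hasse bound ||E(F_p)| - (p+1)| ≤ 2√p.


Affine points = {(0, 11), (0, 12), (3, 7), (3, 16), (5, 9), (5, 14), (6, 1), (6, 22), (7, 7), (7, 16), (8, 1), (8, 22), (9, 1), (9, 22), (10, 3), (10, 20), (11, 10), (11, 13), (12, 2), (12, 21), (13, 7), (13, 16), (16, 3), (16, 20), (18, 0), (20, 3), (20, 20), (21, 8), (21, 15)}; affine count = 29; |E(F_23)| = 30.

Discriminant check: Δ ∝ 4a³ + 27b² = 4·13³ + 27·6² = 4·2197 + 27·36 ≡ 8 (mod 23). Nonzero ⇒ E is nonsingular.
For each x ∈ F_23, compute rhs = x³ + 13·x + 6 mod 23, then count y ∈ F_23 with y² ≡ rhs.
  x = 0: rhs = 6, matching y values: 11, 12 (2 points).
  x = 1: rhs = 20, matching y values: none (0 points).
  x = 2: rhs = 17, matching y values: none (0 points).
  x = 3: rhs = 3, matching y values: 7, 16 (2 points).
  x = 4: rhs = 7, matching y values: none (0 points).
  x = 5: rhs = 12, matching y values: 9, 14 (2 points).
  x = 6: rhs = 1, matching y values: 1, 22 (2 points).
  x = 7: rhs = 3, matching y values: 7, 16 (2 points).
  x = 8: rhs = 1, matching y values: 1, 22 (2 points).
  x = 9: rhs = 1, matching y values: 1, 22 (2 points).
  x = 10: rhs = 9, matching y values: 3, 20 (2 points).
  x = 11: rhs = 8, matching y values: 10, 13 (2 points).
  x = 12: rhs = 4, matching y values: 2, 21 (2 points).
  x = 13: rhs = 3, matching y values: 7, 16 (2 points).
  x = 14: rhs = 11, matching y values: none (0 points).
  x = 15: rhs = 11, matching y values: none (0 points).
  x = 16: rhs = 9, matching y values: 3, 20 (2 points).
  x = 17: rhs = 11, matching y values: none (0 points).
  x = 18: rhs = 0, matching y values: 0 (1 points).
  x = 19: rhs = 5, matching y values: none (0 points).
  x = 20: rhs = 9, matching y values: 3, 20 (2 points).
  x = 21: rhs = 18, matching y values: 8, 15 (2 points).
  x = 22: rhs = 15, matching y values: none (0 points).
Total affine count: 29.
Full point count |E(F_23)| = 29 + 1 = 30.
Hasse bound: |30 − (23+1)| = |6| = 6 ≤ 2√23 ≈ 9.5917 ✓.


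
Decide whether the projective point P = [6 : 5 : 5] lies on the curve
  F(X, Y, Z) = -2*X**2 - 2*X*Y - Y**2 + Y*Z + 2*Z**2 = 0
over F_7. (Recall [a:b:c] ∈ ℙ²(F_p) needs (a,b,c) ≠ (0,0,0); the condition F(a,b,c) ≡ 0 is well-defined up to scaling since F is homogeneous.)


F(6,5,5) ≡ 2 (mod 7); P is NOT on the curve.

Evaluate F(6, 5, 5) term-by-term (mod 7).
  -2*X**2 ↦ -2·36·1·1 = -72
  -2*X*Y ↦ -2·6·5·1 = -60
  -Y**2 ↦ -1·1·25·1 = -25
  Y*Z ↦ 1·1·5·5 = 25
  2*Z**2 ↦ 2·1·1·25 = 50
Sum: F(6, 5, 5) = (-72) + (-60) + (-25) + (25) + (50) = -82.
Reducing mod 7: -82 ≡ 2 (mod 7).
Since F(a, b, c) ≡ 2 ≠ 0 (mod 7), P does NOT lie on the curve.


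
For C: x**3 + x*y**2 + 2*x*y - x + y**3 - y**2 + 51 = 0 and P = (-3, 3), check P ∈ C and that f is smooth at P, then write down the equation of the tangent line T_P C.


Tangent line at P: 41*x - 3*y + 132 = 0.

Step 1: f(-3, 3) = 0, so P lies on C.
Step 2: partial derivatives
  f_x(x, y) = 3*x**2 + y**2 + 2*y - 1, f_y(x, y) = 2*x*y + 2*x + 3*y**2 - 2*y.
  f_x(P) = 41, f_y(P) = -3 (gradient nonzero, so P is smooth).
Step 3: tangent line at P: 41·(x − -3) + -3·(y − 3) = 0.
Expanding: 41*x - 3*y + 132 = 0.


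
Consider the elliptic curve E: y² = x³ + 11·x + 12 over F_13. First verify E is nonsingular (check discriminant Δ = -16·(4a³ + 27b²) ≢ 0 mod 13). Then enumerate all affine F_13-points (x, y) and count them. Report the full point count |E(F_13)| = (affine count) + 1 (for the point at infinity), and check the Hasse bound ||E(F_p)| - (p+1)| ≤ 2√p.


Affine points = {(0, 5), (0, 8), (2, 4), (2, 9), (4, 4), (4, 9), (5, 6), (5, 7), (7, 4), (7, 9), (8, 1), (8, 12), (10, 2), (10, 11), (12, 0)}; affine count = 15; |E(F_13)| = 16.

Discriminant check: Δ ∝ 4a³ + 27b² = 4·11³ + 27·12² = 4·1331 + 27·144 ≡ 8 (mod 13). Nonzero ⇒ E is nonsingular.
For each x ∈ F_13, compute rhs = x³ + 11·x + 12 mod 13, then count y ∈ F_13 with y² ≡ rhs.
  x = 0: rhs = 12, matching y values: 5, 8 (2 points).
  x = 1: rhs = 11, matching y values: none (0 points).
  x = 2: rhs = 3, matching y values: 4, 9 (2 points).
  x = 3: rhs = 7, matching y values: none (0 points).
  x = 4: rhs = 3, matching y values: 4, 9 (2 points).
  x = 5: rhs = 10, matching y values: 6, 7 (2 points).
  x = 6: rhs = 8, matching y values: none (0 points).
  x = 7: rhs = 3, matching y values: 4, 9 (2 points).
  x = 8: rhs = 1, matching y values: 1, 12 (2 points).
  x = 9: rhs = 8, matching y values: none (0 points).
  x = 10: rhs = 4, matching y values: 2, 11 (2 points).
  x = 11: rhs = 8, matching y values: none (0 points).
  x = 12: rhs = 0, matching y values: 0 (1 points).
Total affine count: 15.
Full point count |E(F_13)| = 15 + 1 = 16.
Hasse bound: |16 − (13+1)| = |2| = 2 ≤ 2√13 ≈ 7.2111 ✓.


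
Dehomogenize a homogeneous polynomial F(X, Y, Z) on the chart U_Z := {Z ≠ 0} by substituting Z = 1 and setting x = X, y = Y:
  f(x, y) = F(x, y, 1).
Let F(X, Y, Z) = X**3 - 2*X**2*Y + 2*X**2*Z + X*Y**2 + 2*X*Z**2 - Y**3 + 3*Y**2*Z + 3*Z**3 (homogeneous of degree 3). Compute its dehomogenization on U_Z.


f(x, y) = x**3 - 2*x**2*y + 2*x**2 + x*y**2 + 2*x - y**3 + 3*y**2 + 3

On U_Z we set Z = 1. Each monomial c·X^i·Y^j·Z^k in F becomes c·x^i·y^j·1^k = c·x^i·y^j.
Substituting Z = 1: F(X, Y, 1) = x**3 - 2*x**2*y + 2*x**2 + x*y**2 + 2*x - y**3 + 3*y**2 + 3.
Note: deg(f) ≤ deg(F) = 3; strict inequality happens when F is divisible by Z (lost terms).


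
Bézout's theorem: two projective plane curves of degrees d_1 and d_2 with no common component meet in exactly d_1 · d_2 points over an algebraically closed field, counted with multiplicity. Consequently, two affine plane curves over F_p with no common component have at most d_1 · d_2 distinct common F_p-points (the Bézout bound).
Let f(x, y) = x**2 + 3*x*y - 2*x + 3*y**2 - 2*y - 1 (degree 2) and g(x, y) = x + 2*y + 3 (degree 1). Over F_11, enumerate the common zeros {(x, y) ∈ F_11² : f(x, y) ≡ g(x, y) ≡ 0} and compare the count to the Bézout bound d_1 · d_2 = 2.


Common zeros: ∅; count = 0; Bézout bound = 2.

deg(f) = 2, deg(g) = 1, so Bézout bound = 2.
Scan x ∈ F_11. For each x, list the y ∈ F_11 with f(x, y) ≡ 0 and those with g(x, y) ≡ 0 (mod 11); the common zeros in that column are the intersection.
  x = 0: f ≡ 0 at y ∈ {1, 7}; g ≡ 0 at y ∈ {4}; common: ∅.
  x = 1: f ≡ 0 at y ∈ {8, 10}; g ≡ 0 at y ∈ {9}; common: ∅.
  x = 2: f ≡ 0 at y ∈ ∅; g ≡ 0 at y ∈ {3}; common: ∅.
  x = 3: f ≡ 0 at y ∈ {7, 9}; g ≡ 0 at y ∈ {8}; common: ∅.
  x = 4: f ≡ 0 at y ∈ {5, 10}; g ≡ 0 at y ∈ {2}; common: ∅.
  x = 5: f ≡ 0 at y ∈ {5, 9}; g ≡ 0 at y ∈ {7}; common: ∅.
  x = 6: f ≡ 0 at y ∈ ∅; g ≡ 0 at y ∈ {1}; common: ∅.
  x = 7: f ≡ 0 at y ∈ ∅; g ≡ 0 at y ∈ {6}; common: ∅.
  x = 8: f ≡ 0 at y ∈ ∅; g ≡ 0 at y ∈ {0}; common: ∅.
  x = 9: f ≡ 0 at y ∈ ∅; g ≡ 0 at y ∈ {5}; common: ∅.
  x = 10: f ≡ 0 at y ∈ {1, 8}; g ≡ 0 at y ∈ {10}; common: ∅.
Collecting: common zeros = ∅, so the count is 0.
Comparison with the Bézout bound: 0 ≤ 2 = deg(f)·deg(g), as expected for curves with no common component (the affine F_11-count falls short of the bound because intersections may lie at infinity, over extension fields, or carry multiplicity).


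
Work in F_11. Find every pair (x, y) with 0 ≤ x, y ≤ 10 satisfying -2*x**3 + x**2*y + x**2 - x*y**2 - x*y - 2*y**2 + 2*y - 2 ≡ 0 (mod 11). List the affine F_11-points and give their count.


Affine F_11-points: {(1, 2), (1, 6), (2, 2), (2, 10), (3, 1), (3, 5), (4, 2), (4, 4), (6, 1), (6, 3), (9, 6), (10, 6), (10, 9)}; count = 13.

For each of the 121 pairs (x, y) ∈ F_11², evaluate f(x, y) mod 11. Record the zeros.
  x = 0: [0↦9, 1↦9, 2↦5, 3↦8, 4↦7, 5↦2, 6↦4, 7↦2, 8↦7, 9↦8, 10↦5]  zeros at y ∈ ∅
  x = 1: [0↦8, 1↦7, 2↦0, 3↦9, 4↦1, 5↦9, 6↦0, 7↦7, 8↦8, 9↦3, 10↦3]  zeros at y ∈ {2, 6}
  x = 2: [0↦8, 1↦8, 2↦0, 3↦6, 4↦4, 5↦5, 6↦9, 7↦5, 8↦4, 9↦6, 10↦0]  zeros at y ∈ {2, 10}
  x = 3: [0↦8, 1↦0, 2↦4, 3↦9, 4↦4, 5↦0, 6↦8, 7↦6, 8↦5, 9↦5, 10↦6]  zeros at y ∈ {1, 5}
  x = 4: [0↦7, 1↦4, 2↦0, 3↦6, 4↦0, 5↦4, 6↦7, 7↦9, 8↦10, 9↦10, 10↦9]  zeros at y ∈ {2, 4}
  x = 5: [0↦4, 1↦8, 2↦9, 3↦7, 4↦2, 5↦5, 6↦5, 7↦2, 8↦7, 9↦9, 10↦8]  zeros at y ∈ ∅
  x = 6: [0↦9, 1↦0, 2↦8, 3↦0, 4↦9, 5↦2, 6↦1, 7↦6, 8↦6, 9↦1, 10↦2]  zeros at y ∈ {1, 3}
  x = 7: [0↦10, 1↦1, 2↦7, 3↦6, 4↦9, 5↦5, 6↦5, 7↦9, 8↦6, 9↦7, 10↦1]  zeros at y ∈ ∅
  x = 8: [0↦6, 1↦10, 2↦5, 3↦2, 4↦1, 5↦2, 6↦5, 7↦10, 8↦6, 9↦4, 10↦4]  zeros at y ∈ ∅
  x = 9: [0↦7, 1↦4, 2↦1, 3↦9, 4↦6, 5↦3, 6↦0, 7↦8, 8↦5, 9↦2, 10↦10]  zeros at y ∈ {6}
  x = 10: [0↦1, 1↦4, 2↦5, 3↦4, 4↦1, 5↦7, 6↦0, 7↦2, 8↦2, 9↦0, 10↦7]  zeros at y ∈ {6, 9}
Collecting zeros: affine points = {(1, 2), (1, 6), (2, 2), (2, 10), (3, 1), (3, 5), (4, 2), (4, 4), (6, 1), (6, 3), (9, 6), (10, 6), (10, 9)}.
Total count |C(F_11)_aff| = 13.


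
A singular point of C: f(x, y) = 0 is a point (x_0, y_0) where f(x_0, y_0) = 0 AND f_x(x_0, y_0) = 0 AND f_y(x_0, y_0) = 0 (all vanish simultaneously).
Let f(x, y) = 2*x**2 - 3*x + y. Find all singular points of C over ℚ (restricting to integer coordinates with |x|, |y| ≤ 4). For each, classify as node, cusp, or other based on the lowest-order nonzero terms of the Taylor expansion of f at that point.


No singular points in the scanned grid; C is smooth there.

Compute partial derivatives:
  f_x = 4*x - 3.
  f_y = 1.
f_y = 1 is a nonzero constant, so f_y never vanishes: no point (x, y) can satisfy f = f_x = f_y = 0. In particular no (x, y) ∈ {−4, ..., 4}² is singular; the curve is smooth.
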